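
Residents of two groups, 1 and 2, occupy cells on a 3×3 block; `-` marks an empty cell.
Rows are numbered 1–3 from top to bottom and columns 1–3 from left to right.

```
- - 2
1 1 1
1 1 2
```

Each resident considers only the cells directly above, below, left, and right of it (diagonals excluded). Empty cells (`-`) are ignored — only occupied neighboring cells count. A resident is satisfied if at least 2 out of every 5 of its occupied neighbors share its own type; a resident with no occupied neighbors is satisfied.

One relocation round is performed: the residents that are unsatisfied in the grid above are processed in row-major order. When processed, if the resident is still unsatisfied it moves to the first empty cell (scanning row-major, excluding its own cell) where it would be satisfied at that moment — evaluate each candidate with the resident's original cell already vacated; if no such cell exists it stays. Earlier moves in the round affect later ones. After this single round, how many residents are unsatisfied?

0

Initially unsatisfied (in order): (1,3), (2,3), (3,3).
  (1,3): no empty cell satisfies it; stays.
  (2,3) → (1,1).
  (3,3) → (2,3).
Resulting grid:
1 - 2
1 1 2
1 1 -
All satisfied now.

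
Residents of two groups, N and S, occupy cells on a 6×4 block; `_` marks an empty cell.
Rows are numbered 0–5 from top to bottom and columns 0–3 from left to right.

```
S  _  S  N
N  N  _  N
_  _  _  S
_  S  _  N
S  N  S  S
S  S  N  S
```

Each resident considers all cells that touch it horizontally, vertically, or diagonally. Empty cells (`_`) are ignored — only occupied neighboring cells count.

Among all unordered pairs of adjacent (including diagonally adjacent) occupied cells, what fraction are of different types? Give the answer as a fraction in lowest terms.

3/5

Scan each occupied cell's neighbors to the right and below (and the two forward diagonals) so each pair is counted once.
Row 0: S(0,0)–N(1,0)≠ S(0,0)–N(1,1)≠ S(0,2)–N(0,3)≠ S(0,2)–N(1,3)≠ S(0,2)–N(1,1)≠ N(0,3)–N(1,3)=  → 5/6 unlike.
Row 1: N(1,0)–N(1,1)= N(1,3)–S(2,3)≠  → 1/2 unlike.
Row 2: S(2,3)–N(3,3)≠  → 1/1 unlike.
Row 3: S(3,1)–N(4,1)≠ S(3,1)–S(4,2)= S(3,1)–S(4,0)= N(3,3)–S(4,3)≠ N(3,3)–S(4,2)≠  → 3/5 unlike.
Row 4: S(4,0)–N(4,1)≠ S(4,0)–S(5,0)= S(4,0)–S(5,1)= N(4,1)–S(4,2)≠ N(4,1)–S(5,1)≠ N(4,1)–N(5,2)= N(4,1)–S(5,0)≠ S(4,2)–S(4,3)= S(4,2)–N(5,2)≠ S(4,2)–S(5,3)= S(4,2)–S(5,1)= S(4,3)–S(5,3)= S(4,3)–N(5,2)≠  → 6/13 unlike.
Row 5: S(5,0)–S(5,1)= S(5,1)–N(5,2)≠ N(5,2)–S(5,3)≠  → 2/3 unlike.
Total adjacent occupied pairs: 30; unlike-type pairs: 18.
18/30 reduces to 3/5.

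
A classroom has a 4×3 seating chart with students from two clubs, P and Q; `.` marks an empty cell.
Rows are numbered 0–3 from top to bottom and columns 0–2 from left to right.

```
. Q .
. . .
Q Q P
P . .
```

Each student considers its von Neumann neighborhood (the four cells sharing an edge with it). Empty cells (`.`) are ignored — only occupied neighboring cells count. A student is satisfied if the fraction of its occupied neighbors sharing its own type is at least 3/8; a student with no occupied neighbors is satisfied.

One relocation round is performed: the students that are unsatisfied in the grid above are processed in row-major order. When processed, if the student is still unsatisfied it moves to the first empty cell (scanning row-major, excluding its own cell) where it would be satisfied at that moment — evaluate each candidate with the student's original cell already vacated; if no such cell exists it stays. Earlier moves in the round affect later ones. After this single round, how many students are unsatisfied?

Initially unsatisfied (in order): (2,2), (3,0).
  (2,2) → (1,2).
  (3,0) → (0,2).
Resulting grid:
. Q P
. . P
Q Q .
. . .
Unsatisfied now: (0,1).

1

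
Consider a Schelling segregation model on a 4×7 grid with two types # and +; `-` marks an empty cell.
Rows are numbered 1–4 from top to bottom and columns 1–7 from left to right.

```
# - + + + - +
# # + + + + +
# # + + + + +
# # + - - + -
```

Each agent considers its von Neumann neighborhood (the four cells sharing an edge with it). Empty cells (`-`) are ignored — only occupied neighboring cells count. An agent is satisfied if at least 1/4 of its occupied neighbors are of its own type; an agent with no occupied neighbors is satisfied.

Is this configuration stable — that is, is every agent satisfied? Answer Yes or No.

Yes

(1,1)# 1/1 ok
(1,3)+ 2/2 ok
(1,4)+ 3/3 ok
(1,5)+ 2/2 ok
(1,7)+ 1/1 ok
(2,1)# 3/3 ok
(2,2)# 2/3 ok
(2,3)+ 3/4 ok
(2,4)+ 4/4 ok
(2,5)+ 4/4 ok
(2,6)+ 3/3 ok
(2,7)+ 3/3 ok
(3,1)# 3/3 ok
(3,2)# 3/4 ok
(3,3)+ 3/4 ok
(3,4)+ 3/3 ok
(3,5)+ 3/3 ok
(3,6)+ 4/4 ok
(3,7)+ 2/2 ok
(4,1)# 2/2 ok
(4,2)# 2/3 ok
(4,3)+ 1/2 ok
(4,6)+ 1/1 ok
All meet the threshold, so the configuration is stable.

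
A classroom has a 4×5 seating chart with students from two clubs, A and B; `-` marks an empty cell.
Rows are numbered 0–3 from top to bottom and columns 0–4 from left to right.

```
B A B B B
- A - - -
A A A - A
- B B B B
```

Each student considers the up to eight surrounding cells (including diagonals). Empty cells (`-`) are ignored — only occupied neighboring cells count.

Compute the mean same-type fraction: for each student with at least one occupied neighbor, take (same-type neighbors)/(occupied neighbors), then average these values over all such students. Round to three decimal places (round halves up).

0.482

(0,0)B 0/2
(0,1)A 1/3
(0,2)B 1/3
(0,3)B 2/2
(0,4)B 1/1
(1,1)A 4/6
(2,0)A 2/3
(2,1)A 3/5
(2,2)A 2/5
(2,4)A 0/2
(3,1)B 1/4
(3,2)B 2/4
(3,3)B 2/4
(3,4)B 1/2
Sum over 14 students: 0/2 + 1/3 + 1/3 + 2/2 + 1/1 + 4/6 + 2/3 + 3/5 + 2/5 + 0/2 + 1/4 + 2/4 + 2/4 + 1/2 = 27/4; mean = 27/4 ÷ 14 = 27/56 = 0.482142… → 0.482.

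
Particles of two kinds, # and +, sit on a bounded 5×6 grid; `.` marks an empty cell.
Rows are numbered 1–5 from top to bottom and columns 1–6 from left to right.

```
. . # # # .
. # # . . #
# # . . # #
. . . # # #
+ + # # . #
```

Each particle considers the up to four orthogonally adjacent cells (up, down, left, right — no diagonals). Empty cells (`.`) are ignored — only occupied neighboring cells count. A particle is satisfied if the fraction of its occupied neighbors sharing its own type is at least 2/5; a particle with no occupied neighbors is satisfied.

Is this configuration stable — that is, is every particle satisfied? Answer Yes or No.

Row 1: (1,3)# 2/2 ✓ · (1,4)# 2/2 ✓ · (1,5)# 1/1 ✓
Row 2: (2,2)# 2/2 ✓ · (2,3)# 2/2 ✓ · (2,6)# 1/1 ✓
Row 3: (3,1)# 1/1 ✓ · (3,2)# 2/2 ✓ · (3,5)# 2/2 ✓ · (3,6)# 3/3 ✓
Row 4: (4,4)# 2/2 ✓ · (4,5)# 3/3 ✓ · (4,6)# 3/3 ✓
Row 5: (5,1)+ 1/1 ✓ · (5,2)+ 1/2 ✓ · (5,3)# 1/2 ✓ · (5,4)# 2/2 ✓ · (5,6)# 1/1 ✓
All meet the threshold, so the configuration is stable.

Yes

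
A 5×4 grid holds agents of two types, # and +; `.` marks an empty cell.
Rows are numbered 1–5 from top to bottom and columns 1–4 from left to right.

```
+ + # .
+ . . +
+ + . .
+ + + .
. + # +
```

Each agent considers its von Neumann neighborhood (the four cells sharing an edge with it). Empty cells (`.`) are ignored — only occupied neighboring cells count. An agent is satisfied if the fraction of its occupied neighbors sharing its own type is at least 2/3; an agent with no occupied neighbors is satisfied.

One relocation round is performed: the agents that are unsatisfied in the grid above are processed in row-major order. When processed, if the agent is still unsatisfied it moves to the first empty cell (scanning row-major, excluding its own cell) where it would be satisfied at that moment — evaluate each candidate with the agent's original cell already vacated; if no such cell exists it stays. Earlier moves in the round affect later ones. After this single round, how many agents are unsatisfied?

Initially unsatisfied (in order): (1,2), (1,3), (4,3), (5,2), (5,3), (5,4).
  (1,2) → (2,2).
  (1,3): now satisfied by earlier moves; stays.
  (4,3) → (1,2).
  (5,2) → (2,3).
  (5,3): no empty cell satisfies it; stays.
  (5,4) → (3,3).
Resulting grid:
+ + # .
+ + + +
+ + + .
+ + . .
. . # .
Unsatisfied now: (1,3).

1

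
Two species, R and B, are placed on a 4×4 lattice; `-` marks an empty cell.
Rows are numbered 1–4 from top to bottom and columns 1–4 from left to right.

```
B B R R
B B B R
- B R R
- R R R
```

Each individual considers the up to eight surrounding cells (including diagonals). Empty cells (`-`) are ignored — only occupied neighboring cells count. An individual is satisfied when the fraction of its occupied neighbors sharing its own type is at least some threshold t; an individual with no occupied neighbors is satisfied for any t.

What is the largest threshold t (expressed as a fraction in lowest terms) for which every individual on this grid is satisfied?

Row 1: (1,1)B 3/3 · (1,2)B 4/5 · (1,3)R 2/5 · (1,4)R 2/3
Row 2: (2,1)B 4/4 · (2,2)B 5/7 · (2,3)B 3/8 · (2,4)R 4/5
Row 3: (3,2)B 3/6 · (3,3)R 5/8 · (3,4)R 4/5
Row 4: (4,2)R 2/3 · (4,3)R 4/5 · (4,4)R 3/3
The smallest same-type fraction is 3/8 at (2,3), which reduces to 3/8. Any threshold above that leaves this individual unsatisfied.

3/8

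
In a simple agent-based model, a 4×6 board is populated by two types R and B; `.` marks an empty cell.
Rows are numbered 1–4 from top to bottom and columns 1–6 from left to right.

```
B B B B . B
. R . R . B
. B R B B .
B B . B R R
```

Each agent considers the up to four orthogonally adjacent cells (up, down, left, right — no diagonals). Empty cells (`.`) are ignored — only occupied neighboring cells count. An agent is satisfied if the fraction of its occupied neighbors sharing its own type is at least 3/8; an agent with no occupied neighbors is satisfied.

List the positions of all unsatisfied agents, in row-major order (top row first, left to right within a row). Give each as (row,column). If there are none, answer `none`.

(2,2), (2,4), (3,2), (3,3), (4,5)

(1,1)B 1/1 ok
(1,2)B 2/3 ok
(1,3)B 2/2 ok
(1,4)B 1/2 ok
(1,6)B 1/1 ok
(2,2)R 0/2 unhappy
(2,4)R 0/2 unhappy
(2,6)B 1/1 ok
(3,2)B 1/3 unhappy
(3,3)R 0/2 unhappy
(3,4)B 2/4 ok
(3,5)B 1/2 ok
(4,1)B 1/1 ok
(4,2)B 2/2 ok
(4,4)B 1/2 ok
(4,5)R 1/3 unhappy
(4,6)R 1/1 ok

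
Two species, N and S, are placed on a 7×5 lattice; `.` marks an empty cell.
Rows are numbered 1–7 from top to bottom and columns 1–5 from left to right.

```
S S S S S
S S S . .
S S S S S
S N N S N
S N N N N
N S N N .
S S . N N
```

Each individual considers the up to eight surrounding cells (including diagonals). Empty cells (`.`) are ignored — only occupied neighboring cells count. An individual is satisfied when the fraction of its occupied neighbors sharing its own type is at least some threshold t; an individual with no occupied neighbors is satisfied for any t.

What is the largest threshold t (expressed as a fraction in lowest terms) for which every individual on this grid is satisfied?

(1,1)S 3/3
(1,2)S 5/5
(1,3)S 4/4
(1,4)S 3/3
(1,5)S 1/1
(2,1)S 5/5
(2,2)S 8/8
(2,3)S 7/7
(3,1)S 4/5
(3,2)S 6/8
(3,3)S 5/7
(3,4)S 4/6
(3,5)S 2/3
(4,1)S 3/5
(4,2)N 3/8
(4,3)N 4/8
(4,4)S 3/8
(4,5)N 2/5
(5,1)S 2/5
(5,2)N 5/8
(5,3)N 6/8
(5,4)N 6/7
(5,5)N 3/4
(6,1)N 1/5
(6,2)S 3/7
(6,3)N 5/7
(6,4)N 6/6
(7,1)S 2/3
(7,2)S 2/4
(7,4)N 3/3
(7,5)N 2/2
The smallest same-type fraction is 1/5 at (6,1), which reduces to 1/5. Any threshold above that leaves this individual unsatisfied.

1/5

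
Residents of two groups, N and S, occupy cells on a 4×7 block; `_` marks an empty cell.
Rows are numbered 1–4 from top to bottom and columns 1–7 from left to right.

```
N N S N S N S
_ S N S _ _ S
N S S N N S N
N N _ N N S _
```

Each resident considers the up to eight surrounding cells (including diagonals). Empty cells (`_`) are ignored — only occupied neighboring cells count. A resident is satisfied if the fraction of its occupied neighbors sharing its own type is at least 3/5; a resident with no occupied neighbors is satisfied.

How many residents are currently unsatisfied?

19

Row 1: (1,1)N 1/2 unhappy · (1,2)N 2/4 unhappy · (1,3)S 2/5 unhappy · (1,4)N 1/4 unhappy · (1,5)S 1/3 unhappy · (1,6)N 0/3 unhappy · (1,7)S 1/2 unhappy
Row 2: (2,2)S 3/7 unhappy · (2,3)N 3/8 unhappy · (2,4)S 3/7 unhappy · (2,7)S 2/4 unhappy
Row 3: (3,1)N 2/4 unhappy · (3,2)S 2/6 unhappy · (3,3)S 3/7 unhappy · (3,4)N 4/6 ok · (3,5)N 3/6 unhappy · (3,6)S 2/5 unhappy · (3,7)N 0/3 unhappy
Row 4: (4,1)N 2/3 ok · (4,2)N 2/4 unhappy · (4,4)N 3/4 ok · (4,5)N 3/5 ok · (4,6)S 1/4 unhappy
Unsatisfied: (1,1), (1,2), (1,3), (1,4), (1,5), (1,6), (1,7), (2,2), (2,3), (2,4), (2,7), (3,1), (3,2), (3,3), (3,5), (3,6), (3,7), (4,2), (4,6) — 19 in total.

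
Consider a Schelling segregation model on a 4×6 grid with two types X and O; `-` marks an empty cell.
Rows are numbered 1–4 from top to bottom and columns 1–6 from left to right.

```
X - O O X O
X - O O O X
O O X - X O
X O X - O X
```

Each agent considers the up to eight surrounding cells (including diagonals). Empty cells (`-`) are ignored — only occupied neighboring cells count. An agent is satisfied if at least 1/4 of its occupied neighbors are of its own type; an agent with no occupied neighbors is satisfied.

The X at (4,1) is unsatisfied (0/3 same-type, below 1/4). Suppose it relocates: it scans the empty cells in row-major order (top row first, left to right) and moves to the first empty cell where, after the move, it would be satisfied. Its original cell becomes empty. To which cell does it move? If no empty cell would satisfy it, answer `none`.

Vacating (4,1). Empty cells in order:
  (1,2): 2/4 same-type → satisfied — stop here.

(1,2)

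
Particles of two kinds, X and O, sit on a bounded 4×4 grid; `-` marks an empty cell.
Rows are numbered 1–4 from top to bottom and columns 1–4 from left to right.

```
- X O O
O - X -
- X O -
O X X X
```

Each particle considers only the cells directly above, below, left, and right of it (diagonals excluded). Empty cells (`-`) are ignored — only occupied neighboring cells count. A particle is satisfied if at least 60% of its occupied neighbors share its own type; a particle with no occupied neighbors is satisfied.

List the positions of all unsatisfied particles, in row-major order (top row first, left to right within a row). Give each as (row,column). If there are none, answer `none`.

(1,2), (1,3), (2,3), (3,2), (3,3), (4,1)

(1,2)X 0/1 ✗
(1,3)O 1/3 ✗
(1,4)O 1/1 ✓
(2,1)O 0/0 ✓
(2,3)X 0/2 ✗
(3,2)X 1/2 ✗
(3,3)O 0/3 ✗
(4,1)O 0/1 ✗
(4,2)X 2/3 ✓
(4,3)X 2/3 ✓
(4,4)X 1/1 ✓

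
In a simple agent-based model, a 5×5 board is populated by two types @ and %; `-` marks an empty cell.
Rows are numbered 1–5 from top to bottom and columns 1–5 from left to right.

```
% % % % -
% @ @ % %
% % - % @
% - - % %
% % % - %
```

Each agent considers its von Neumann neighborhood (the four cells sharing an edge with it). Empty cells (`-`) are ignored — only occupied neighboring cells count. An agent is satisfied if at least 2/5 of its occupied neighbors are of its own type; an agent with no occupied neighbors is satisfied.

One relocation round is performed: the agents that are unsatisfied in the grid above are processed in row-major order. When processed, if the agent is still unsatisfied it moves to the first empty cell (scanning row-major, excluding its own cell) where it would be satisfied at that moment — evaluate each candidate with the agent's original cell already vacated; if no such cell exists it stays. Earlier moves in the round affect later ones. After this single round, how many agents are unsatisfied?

3

Initially unsatisfied (in order): (2,2), (2,3), (3,5).
  (2,2): no empty cell satisfies it; stays.
  (2,3): no empty cell satisfies it; stays.
  (3,5): no empty cell satisfies it; stays.
Resulting grid:
% % % % -
% @ @ % %
% % - % @
% - - % %
% % % - %
Unsatisfied now: (2,2), (2,3), (3,5).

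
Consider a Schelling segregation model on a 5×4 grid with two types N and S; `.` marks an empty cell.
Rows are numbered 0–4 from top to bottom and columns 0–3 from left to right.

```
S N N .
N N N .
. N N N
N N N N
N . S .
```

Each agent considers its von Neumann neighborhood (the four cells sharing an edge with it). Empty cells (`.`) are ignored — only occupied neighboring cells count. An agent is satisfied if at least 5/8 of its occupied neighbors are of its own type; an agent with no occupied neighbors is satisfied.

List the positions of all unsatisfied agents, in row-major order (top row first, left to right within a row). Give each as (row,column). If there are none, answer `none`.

Row 0: (0,0)S 0/2 not · (0,1)N 2/3 satisfied · (0,2)N 2/2 satisfied
Row 1: (1,0)N 1/2 not · (1,1)N 4/4 satisfied · (1,2)N 3/3 satisfied
Row 2: (2,1)N 3/3 satisfied · (2,2)N 4/4 satisfied · (2,3)N 2/2 satisfied
Row 3: (3,0)N 2/2 satisfied · (3,1)N 3/3 satisfied · (3,2)N 3/4 satisfied · (3,3)N 2/2 satisfied
Row 4: (4,0)N 1/1 satisfied · (4,2)S 0/1 not

(0,0), (1,0), (4,2)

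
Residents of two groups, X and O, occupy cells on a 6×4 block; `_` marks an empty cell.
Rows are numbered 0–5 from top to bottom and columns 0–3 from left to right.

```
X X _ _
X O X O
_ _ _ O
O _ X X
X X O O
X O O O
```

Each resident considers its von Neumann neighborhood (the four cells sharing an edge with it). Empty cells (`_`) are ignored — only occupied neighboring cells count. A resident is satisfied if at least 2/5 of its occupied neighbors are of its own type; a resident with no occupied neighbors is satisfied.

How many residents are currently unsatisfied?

(0,0)X 2/2 satisfied
(0,1)X 1/2 satisfied
(1,0)X 1/2 satisfied
(1,1)O 0/3 not
(1,2)X 0/2 not
(1,3)O 1/2 satisfied
(2,3)O 1/2 satisfied
(3,0)O 0/1 not
(3,2)X 1/2 satisfied
(3,3)X 1/3 not
(4,0)X 2/3 satisfied
(4,1)X 1/3 not
(4,2)O 2/4 satisfied
(4,3)O 2/3 satisfied
(5,0)X 1/2 satisfied
(5,1)O 1/3 not
(5,2)O 3/3 satisfied
(5,3)O 2/2 satisfied
Unsatisfied: (1,1), (1,2), (3,0), (3,3), (4,1), (5,1) — 6 in total.

6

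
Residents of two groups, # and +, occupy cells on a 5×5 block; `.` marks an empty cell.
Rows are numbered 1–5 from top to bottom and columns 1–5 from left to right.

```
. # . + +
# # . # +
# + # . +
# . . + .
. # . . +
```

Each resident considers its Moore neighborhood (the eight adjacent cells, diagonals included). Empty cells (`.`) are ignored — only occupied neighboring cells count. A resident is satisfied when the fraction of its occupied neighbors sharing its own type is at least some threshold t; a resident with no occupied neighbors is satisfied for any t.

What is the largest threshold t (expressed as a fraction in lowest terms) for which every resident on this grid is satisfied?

Row 1: (1,2)# 2/2 · (1,4)+ 2/3 · (1,5)+ 2/3
Row 2: (2,1)# 3/4 · (2,2)# 4/5 · (2,4)# 1/5 · (2,5)+ 3/4
Row 3: (3,1)# 3/4 · (3,2)+ 0/5 · (3,3)# 2/4 · (3,5)+ 2/3
Row 4: (4,1)# 2/3 · (4,4)+ 2/3
Row 5: (5,2)# 1/1 · (5,5)+ 1/1
The smallest same-type fraction is 0/5 at (3,2), which reduces to 0/1. Any threshold above that leaves this resident unsatisfied.

0/1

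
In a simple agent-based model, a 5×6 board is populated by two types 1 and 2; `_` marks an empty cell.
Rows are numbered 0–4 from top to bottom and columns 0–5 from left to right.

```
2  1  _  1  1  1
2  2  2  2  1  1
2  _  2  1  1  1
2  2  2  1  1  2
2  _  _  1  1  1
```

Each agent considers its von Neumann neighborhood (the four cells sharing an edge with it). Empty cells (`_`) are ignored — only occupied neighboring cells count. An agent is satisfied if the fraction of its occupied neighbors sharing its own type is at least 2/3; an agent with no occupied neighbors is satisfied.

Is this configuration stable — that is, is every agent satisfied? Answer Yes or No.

No

(0,0)2 1/2 unhappy
(0,1)1 0/2 unhappy
(0,3)1 1/2 unhappy
(0,4)1 3/3 ok
(0,5)1 2/2 ok
(1,0)2 3/3 ok
(1,1)2 2/3 ok
(1,2)2 3/3 ok
(1,3)2 1/4 unhappy
(1,4)1 3/4 ok
(1,5)1 3/3 ok
(2,0)2 2/2 ok
(2,2)2 2/3 ok
(2,3)1 2/4 unhappy
(2,4)1 4/4 ok
(2,5)1 2/3 ok
(3,0)2 3/3 ok
(3,1)2 2/2 ok
(3,2)2 2/3 ok
(3,3)1 3/4 ok
(3,4)1 3/4 ok
(3,5)2 0/3 unhappy
(4,0)2 1/1 ok
(4,3)1 2/2 ok
(4,4)1 3/3 ok
(4,5)1 1/2 unhappy
For instance (0,0) has only 1/2 same-type neighbors, below 2/3.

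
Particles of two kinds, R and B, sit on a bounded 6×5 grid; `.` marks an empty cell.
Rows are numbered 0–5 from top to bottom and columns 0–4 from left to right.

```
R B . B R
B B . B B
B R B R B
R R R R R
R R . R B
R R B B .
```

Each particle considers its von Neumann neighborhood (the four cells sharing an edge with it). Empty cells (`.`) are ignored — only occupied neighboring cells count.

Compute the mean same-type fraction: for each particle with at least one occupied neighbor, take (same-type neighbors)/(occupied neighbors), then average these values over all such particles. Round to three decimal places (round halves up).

Row 0: (0,0)R 0/2 · (0,1)B 1/2 · (0,3)B 1/2 · (0,4)R 0/2
Row 1: (1,0)B 2/3 · (1,1)B 2/3 · (1,3)B 2/3 · (1,4)B 2/3
Row 2: (2,0)B 1/3 · (2,1)R 1/4 · (2,2)B 0/3 · (2,3)R 1/4 · (2,4)B 1/3
Row 3: (3,0)R 2/3 · (3,1)R 4/4 · (3,2)R 2/3 · (3,3)R 4/4 · (3,4)R 1/3
Row 4: (4,0)R 3/3 · (4,1)R 3/3 · (4,3)R 1/3 · (4,4)B 0/2
Row 5: (5,0)R 2/2 · (5,1)R 2/3 · (5,2)B 1/2 · (5,3)B 1/2
Sum over 26 particles: 0/2 + 1/2 + 1/2 + 0/2 + 2/3 + 2/3 + 2/3 + 2/3 + 1/3 + 1/4 + 0/3 + 1/4 + 1/3 + 2/3 + 4/4 + 2/3 + 4/4 + 1/3 + 3/3 + 3/3 + 1/3 + 0/2 + 2/2 + 2/3 + 1/2 + 1/2 = 27/2; mean = 27/2 ÷ 26 = 27/52 = 0.519230… → 0.519.

0.519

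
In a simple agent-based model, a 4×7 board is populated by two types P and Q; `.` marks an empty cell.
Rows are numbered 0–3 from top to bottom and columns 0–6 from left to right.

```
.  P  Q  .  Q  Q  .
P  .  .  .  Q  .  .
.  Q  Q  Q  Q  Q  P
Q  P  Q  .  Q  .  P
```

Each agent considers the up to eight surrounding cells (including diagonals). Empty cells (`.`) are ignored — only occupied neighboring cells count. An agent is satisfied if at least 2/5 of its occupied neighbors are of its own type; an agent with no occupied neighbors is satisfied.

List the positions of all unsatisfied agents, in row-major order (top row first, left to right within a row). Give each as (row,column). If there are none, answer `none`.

(0,2), (3,1)

Row 0: (0,1)P 1/2 satisfied · (0,2)Q 0/1 not · (0,4)Q 2/2 satisfied · (0,5)Q 2/2 satisfied
Row 1: (1,0)P 1/2 satisfied · (1,4)Q 5/5 satisfied
Row 2: (2,1)Q 3/5 satisfied · (2,2)Q 3/4 satisfied · (2,3)Q 5/5 satisfied · (2,4)Q 4/4 satisfied · (2,5)Q 3/5 satisfied · (2,6)P 1/2 satisfied
Row 3: (3,0)Q 1/2 satisfied · (3,1)P 0/4 not · (3,2)Q 3/4 satisfied · (3,4)Q 3/3 satisfied · (3,6)P 1/2 satisfied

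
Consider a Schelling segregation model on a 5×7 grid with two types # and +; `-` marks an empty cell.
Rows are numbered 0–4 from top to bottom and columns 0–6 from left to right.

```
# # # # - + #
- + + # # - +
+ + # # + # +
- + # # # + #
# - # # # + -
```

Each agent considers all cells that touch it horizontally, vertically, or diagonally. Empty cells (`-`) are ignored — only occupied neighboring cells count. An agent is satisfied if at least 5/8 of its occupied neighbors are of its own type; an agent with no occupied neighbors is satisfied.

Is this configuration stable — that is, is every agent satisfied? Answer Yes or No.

Row 0: (0,0)# 1/2 not · (0,1)# 2/4 not · (0,2)# 3/5 not · (0,3)# 3/4 satisfied · (0,5)+ 1/3 not · (0,6)# 0/2 not
Row 1: (1,1)+ 3/7 not · (1,2)+ 2/8 not · (1,3)# 5/7 satisfied · (1,4)# 4/6 satisfied · (1,6)+ 2/4 not
Row 2: (2,0)+ 3/3 satisfied · (2,1)+ 4/6 satisfied · (2,2)# 4/8 not · (2,3)# 6/8 satisfied · (2,4)+ 1/7 not · (2,5)# 3/7 not · (2,6)+ 2/4 not
Row 3: (3,1)+ 2/6 not · (3,2)# 5/7 satisfied · (3,3)# 7/8 satisfied · (3,4)# 5/8 satisfied · (3,5)+ 3/7 not · (3,6)# 1/4 not
Row 4: (4,0)# 0/1 not · (4,2)# 3/4 satisfied · (4,3)# 5/5 satisfied · (4,4)# 3/5 not · (4,5)+ 1/4 not
For instance (0,0) has only 1/2 same-type neighbors, below 5/8.

No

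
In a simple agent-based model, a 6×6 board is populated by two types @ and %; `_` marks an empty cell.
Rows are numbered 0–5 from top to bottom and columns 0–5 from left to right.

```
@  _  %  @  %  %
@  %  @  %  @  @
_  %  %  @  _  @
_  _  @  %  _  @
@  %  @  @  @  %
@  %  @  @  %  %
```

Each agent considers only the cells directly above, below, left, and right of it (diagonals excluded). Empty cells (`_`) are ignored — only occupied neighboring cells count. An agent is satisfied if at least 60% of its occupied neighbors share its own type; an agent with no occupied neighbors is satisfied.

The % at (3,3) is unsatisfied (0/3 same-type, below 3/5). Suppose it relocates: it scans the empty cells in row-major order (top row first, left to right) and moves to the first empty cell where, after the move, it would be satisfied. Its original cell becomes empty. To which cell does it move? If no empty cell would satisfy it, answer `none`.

(0,1)

Vacating (3,3). Empty cells in order:
  (0,1): 2/3 same-type → satisfied — stop here.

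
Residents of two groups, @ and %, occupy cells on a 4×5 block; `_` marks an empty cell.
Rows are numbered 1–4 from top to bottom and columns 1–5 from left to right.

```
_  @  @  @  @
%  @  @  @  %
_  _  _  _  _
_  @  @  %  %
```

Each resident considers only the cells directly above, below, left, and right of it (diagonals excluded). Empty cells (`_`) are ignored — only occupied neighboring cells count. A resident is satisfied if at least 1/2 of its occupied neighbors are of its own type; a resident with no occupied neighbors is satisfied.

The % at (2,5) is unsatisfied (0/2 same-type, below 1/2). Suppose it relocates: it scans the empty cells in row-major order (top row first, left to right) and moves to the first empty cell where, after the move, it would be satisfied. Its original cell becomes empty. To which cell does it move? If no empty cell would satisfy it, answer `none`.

(1,1)

Vacating (2,5). Empty cells in order:
  (1,1): 1/2 same-type → satisfied — stop here.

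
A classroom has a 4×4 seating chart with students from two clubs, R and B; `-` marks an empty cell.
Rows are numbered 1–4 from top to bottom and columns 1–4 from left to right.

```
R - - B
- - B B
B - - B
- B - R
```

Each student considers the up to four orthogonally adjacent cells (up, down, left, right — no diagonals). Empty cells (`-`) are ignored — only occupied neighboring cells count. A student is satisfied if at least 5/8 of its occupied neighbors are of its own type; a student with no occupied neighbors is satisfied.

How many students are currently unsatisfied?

2

(1,1)R 0/0 satisfied
(1,4)B 1/1 satisfied
(2,3)B 1/1 satisfied
(2,4)B 3/3 satisfied
(3,1)B 0/0 satisfied
(3,4)B 1/2 not
(4,2)B 0/0 satisfied
(4,4)R 0/1 not
Unsatisfied: (3,4), (4,4) — 2 in total.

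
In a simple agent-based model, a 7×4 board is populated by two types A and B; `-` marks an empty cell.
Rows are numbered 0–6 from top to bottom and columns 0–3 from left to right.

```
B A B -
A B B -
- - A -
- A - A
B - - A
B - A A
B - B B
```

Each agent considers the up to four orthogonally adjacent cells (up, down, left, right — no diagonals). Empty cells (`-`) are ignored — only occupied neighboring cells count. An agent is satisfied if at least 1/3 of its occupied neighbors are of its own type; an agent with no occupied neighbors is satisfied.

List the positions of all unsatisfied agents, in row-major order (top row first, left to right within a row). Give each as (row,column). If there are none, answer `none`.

(0,0), (0,1), (1,0), (2,2)

Row 0: (0,0)B 0/2 not · (0,1)A 0/3 not · (0,2)B 1/2 satisfied
Row 1: (1,0)A 0/2 not · (1,1)B 1/3 satisfied · (1,2)B 2/3 satisfied
Row 2: (2,2)A 0/1 not
Row 3: (3,1)A 0/0 satisfied · (3,3)A 1/1 satisfied
Row 4: (4,0)B 1/1 satisfied · (4,3)A 2/2 satisfied
Row 5: (5,0)B 2/2 satisfied · (5,2)A 1/2 satisfied · (5,3)A 2/3 satisfied
Row 6: (6,0)B 1/1 satisfied · (6,2)B 1/2 satisfied · (6,3)B 1/2 satisfied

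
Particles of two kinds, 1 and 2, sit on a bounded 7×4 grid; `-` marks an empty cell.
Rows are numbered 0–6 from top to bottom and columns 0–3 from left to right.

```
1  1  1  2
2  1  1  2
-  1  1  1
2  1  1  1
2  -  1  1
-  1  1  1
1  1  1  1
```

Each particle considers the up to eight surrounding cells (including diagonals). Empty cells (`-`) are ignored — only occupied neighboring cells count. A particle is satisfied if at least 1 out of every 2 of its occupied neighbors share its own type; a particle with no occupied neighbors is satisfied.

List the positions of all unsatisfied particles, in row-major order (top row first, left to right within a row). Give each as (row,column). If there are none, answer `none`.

(0,0)1 2/3 satisfied
(0,1)1 4/5 satisfied
(0,2)1 3/5 satisfied
(0,3)2 1/3 not
(1,0)2 0/4 not
(1,1)1 6/7 satisfied
(1,2)1 6/8 satisfied
(1,3)2 1/5 not
(2,1)1 5/7 satisfied
(2,2)1 7/8 satisfied
(2,3)1 4/5 satisfied
(3,0)2 1/3 not
(3,1)1 4/6 satisfied
(3,2)1 7/7 satisfied
(3,3)1 5/5 satisfied
(4,0)2 1/3 not
(4,2)1 7/7 satisfied
(4,3)1 5/5 satisfied
(5,1)1 5/6 satisfied
(5,2)1 7/7 satisfied
(5,3)1 5/5 satisfied
(6,0)1 2/2 satisfied
(6,1)1 4/4 satisfied
(6,2)1 5/5 satisfied
(6,3)1 3/3 satisfied

(0,3), (1,0), (1,3), (3,0), (4,0)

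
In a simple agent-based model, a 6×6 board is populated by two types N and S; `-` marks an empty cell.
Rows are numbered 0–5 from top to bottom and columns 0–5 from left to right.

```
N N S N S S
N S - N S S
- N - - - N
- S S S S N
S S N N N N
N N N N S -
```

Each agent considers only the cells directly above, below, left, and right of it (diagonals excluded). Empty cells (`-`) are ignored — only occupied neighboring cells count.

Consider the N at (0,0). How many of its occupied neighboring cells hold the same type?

Occupied neighbors of (0,0): (1,0)=N, (0,1)=N.
Same type (N): 2 of 2.

2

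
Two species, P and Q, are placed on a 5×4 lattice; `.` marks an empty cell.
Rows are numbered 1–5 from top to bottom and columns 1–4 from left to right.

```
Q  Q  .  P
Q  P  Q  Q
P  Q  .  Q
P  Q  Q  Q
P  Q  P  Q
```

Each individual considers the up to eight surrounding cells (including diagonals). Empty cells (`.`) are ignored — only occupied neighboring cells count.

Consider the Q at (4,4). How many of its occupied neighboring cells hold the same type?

Occupied neighbors of (4,4): (3,4)=Q, (4,3)=Q, (5,3)=P, (5,4)=Q.
Same type (Q): 3 of 4.

3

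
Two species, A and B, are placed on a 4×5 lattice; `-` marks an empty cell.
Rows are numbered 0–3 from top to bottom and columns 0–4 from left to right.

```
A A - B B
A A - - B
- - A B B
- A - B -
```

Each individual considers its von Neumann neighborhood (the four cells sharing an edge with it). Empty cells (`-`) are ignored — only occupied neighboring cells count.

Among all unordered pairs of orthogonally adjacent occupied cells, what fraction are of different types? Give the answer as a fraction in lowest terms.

1/10

Scan each occupied cell's neighbors to the right and below so each pair is counted once.
Row 0: A(0,0)–A(0,1)= A(0,0)–A(1,0)= A(0,1)–A(1,1)= B(0,3)–B(0,4)= B(0,4)–B(1,4)=  → 0/5 unlike.
Row 1: A(1,0)–A(1,1)= B(1,4)–B(2,4)=  → 0/2 unlike.
Row 2: A(2,2)–B(2,3)≠ B(2,3)–B(2,4)= B(2,3)–B(3,3)=  → 1/3 unlike.
Total adjacent occupied pairs: 10; unlike-type pairs: 1.
1/10 is already in lowest terms.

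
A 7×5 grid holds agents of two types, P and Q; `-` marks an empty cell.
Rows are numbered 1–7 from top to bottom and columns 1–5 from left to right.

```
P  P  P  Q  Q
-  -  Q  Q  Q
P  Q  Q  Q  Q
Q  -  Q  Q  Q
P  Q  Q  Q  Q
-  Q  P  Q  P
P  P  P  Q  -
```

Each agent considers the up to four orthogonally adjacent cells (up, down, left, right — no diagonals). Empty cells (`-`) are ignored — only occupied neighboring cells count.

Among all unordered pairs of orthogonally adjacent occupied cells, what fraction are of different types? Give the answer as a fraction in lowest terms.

Scan each occupied cell's neighbors to the right and below so each pair is counted once.
Row 1: P(1,1)–P(1,2)= P(1,2)–P(1,3)= P(1,3)–Q(1,4)≠ P(1,3)–Q(2,3)≠ Q(1,4)–Q(1,5)= Q(1,4)–Q(2,4)= Q(1,5)–Q(2,5)=  → 2/7 unlike.
Row 2: Q(2,3)–Q(2,4)= Q(2,3)–Q(3,3)= Q(2,4)–Q(2,5)= Q(2,4)–Q(3,4)= Q(2,5)–Q(3,5)=  → 0/5 unlike.
Row 3: P(3,1)–Q(3,2)≠ P(3,1)–Q(4,1)≠ Q(3,2)–Q(3,3)= Q(3,3)–Q(3,4)= Q(3,3)–Q(4,3)= Q(3,4)–Q(3,5)= Q(3,4)–Q(4,4)= Q(3,5)–Q(4,5)=  → 2/8 unlike.
Row 4: Q(4,1)–P(5,1)≠ Q(4,3)–Q(4,4)= Q(4,3)–Q(5,3)= Q(4,4)–Q(4,5)= Q(4,4)–Q(5,4)= Q(4,5)–Q(5,5)=  → 1/6 unlike.
Row 5: P(5,1)–Q(5,2)≠ Q(5,2)–Q(5,3)= Q(5,2)–Q(6,2)= Q(5,3)–Q(5,4)= Q(5,3)–P(6,3)≠ Q(5,4)–Q(5,5)= Q(5,4)–Q(6,4)= Q(5,5)–P(6,5)≠  → 3/8 unlike.
Row 6: Q(6,2)–P(6,3)≠ Q(6,2)–P(7,2)≠ P(6,3)–Q(6,4)≠ P(6,3)–P(7,3)= Q(6,4)–P(6,5)≠ Q(6,4)–Q(7,4)=  → 4/6 unlike.
Row 7: P(7,1)–P(7,2)= P(7,2)–P(7,3)= P(7,3)–Q(7,4)≠  → 1/3 unlike.
Total adjacent occupied pairs: 43; unlike-type pairs: 13.
13/43 is already in lowest terms.

13/43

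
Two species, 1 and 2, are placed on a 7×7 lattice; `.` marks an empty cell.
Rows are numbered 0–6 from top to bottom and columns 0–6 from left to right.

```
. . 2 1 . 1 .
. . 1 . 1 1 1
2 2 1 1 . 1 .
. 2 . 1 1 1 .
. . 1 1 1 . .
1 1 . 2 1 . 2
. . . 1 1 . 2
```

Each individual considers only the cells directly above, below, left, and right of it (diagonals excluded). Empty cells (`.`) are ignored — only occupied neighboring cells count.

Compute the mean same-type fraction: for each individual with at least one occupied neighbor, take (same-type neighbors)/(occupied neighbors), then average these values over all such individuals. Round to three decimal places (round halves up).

(0,2)2 0/2
(0,3)1 0/1
(0,5)1 1/1
(1,2)1 1/2
(1,4)1 1/1
(1,5)1 4/4
(1,6)1 1/1
(2,0)2 1/1
(2,1)2 2/3
(2,2)1 2/3
(2,3)1 2/2
(2,5)1 2/2
(3,1)2 1/1
(3,3)1 3/3
(3,4)1 3/3
(3,5)1 2/2
(4,2)1 1/1
(4,3)1 3/4
(4,4)1 3/3
(5,0)1 1/1
(5,1)1 1/1
(5,3)2 0/3
(5,4)1 2/3
(5,6)2 1/1
(6,3)1 1/2
(6,4)1 2/2
(6,6)2 1/1
Sum over 27 individuals: 0/2 + 0/1 + 1/1 + 1/2 + 1/1 + 4/4 + 1/1 + 1/1 + 2/3 + 2/3 + 2/2 + 2/2 + 1/1 + 3/3 + 3/3 + 2/2 + 1/1 + 3/4 + 3/3 + 1/1 + 1/1 + 0/3 + 2/3 + 1/1 + 1/2 + 2/2 + 1/1 = 87/4; mean = 87/4 ÷ 27 = 29/36 = 0.805555… → 0.806.

0.806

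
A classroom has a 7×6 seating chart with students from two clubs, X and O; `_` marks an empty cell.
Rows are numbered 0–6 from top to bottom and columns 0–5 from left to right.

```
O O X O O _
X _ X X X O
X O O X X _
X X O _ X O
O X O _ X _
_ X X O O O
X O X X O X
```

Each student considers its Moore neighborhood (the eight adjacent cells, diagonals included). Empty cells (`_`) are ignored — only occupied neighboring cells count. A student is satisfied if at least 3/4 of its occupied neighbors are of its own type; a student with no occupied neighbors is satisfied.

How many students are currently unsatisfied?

(0,0)O 1/2 ✗
(0,1)O 1/4 ✗
(0,2)X 2/4 ✗
(0,3)O 1/5 ✗
(0,4)O 2/4 ✗
(1,0)X 1/4 ✗
(1,2)X 3/7 ✗
(1,3)X 5/8 ✗
(1,4)X 3/6 ✗
(1,5)O 1/3 ✗
(2,0)X 3/4 ✓
(2,1)O 2/7 ✗
(2,2)O 2/6 ✗
(2,3)X 5/7 ✗
(2,4)X 4/6 ✗
(3,0)X 3/5 ✗
(3,1)X 3/8 ✗
(3,2)O 3/6 ✗
(3,4)X 3/4 ✓
(3,5)O 0/3 ✗
(4,0)O 0/4 ✗
(4,1)X 4/7 ✗
(4,2)O 2/6 ✗
(4,4)X 1/5 ✗
(5,1)X 4/7 ✗
(5,2)X 4/7 ✗
(5,3)O 3/7 ✗
(5,4)O 3/6 ✗
(5,5)O 2/4 ✗
(6,0)X 1/2 ✗
(6,1)O 0/4 ✗
(6,2)X 3/5 ✗
(6,3)X 2/5 ✗
(6,4)O 3/5 ✗
(6,5)X 0/3 ✗
Unsatisfied: (0,0), (0,1), (0,2), (0,3), (0,4), (1,0), (1,2), (1,3), (1,4), (1,5), (2,1), (2,2), (2,3), (2,4), (3,0), (3,1), (3,2), (3,5), (4,0), (4,1), (4,2), (4,4), (5,1), (5,2), (5,3), (5,4), (5,5), (6,0), (6,1), (6,2), (6,3), (6,4), (6,5) — 33 in total.

33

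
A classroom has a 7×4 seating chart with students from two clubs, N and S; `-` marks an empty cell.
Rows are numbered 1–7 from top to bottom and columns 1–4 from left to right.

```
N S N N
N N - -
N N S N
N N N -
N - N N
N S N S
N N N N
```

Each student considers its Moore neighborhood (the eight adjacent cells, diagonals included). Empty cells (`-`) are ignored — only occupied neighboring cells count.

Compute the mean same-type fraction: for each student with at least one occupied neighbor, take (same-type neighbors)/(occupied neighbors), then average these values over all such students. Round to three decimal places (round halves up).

Row 1: (1,1)N 2/3 · (1,2)S 0/4 · (1,3)N 2/3 · (1,4)N 1/1
Row 2: (2,1)N 4/5 · (2,2)N 5/7
Row 3: (3,1)N 5/5 · (3,2)N 6/7 · (3,3)S 0/5 · (3,4)N 1/2
Row 4: (4,1)N 4/4 · (4,2)N 6/7 · (4,3)N 5/6
Row 5: (5,1)N 3/4 · (5,3)N 4/6 · (5,4)N 3/4
Row 6: (6,1)N 3/4 · (6,2)S 0/7 · (6,3)N 5/7 · (6,4)S 0/5
Row 7: (7,1)N 2/3 · (7,2)N 4/5 · (7,3)N 3/5 · (7,4)N 2/3
Sum over 24 students: 2/3 + 0/4 + 2/3 + 1/1 + 4/5 + 5/7 + 5/5 + 6/7 + 0/5 + 1/2 + 4/4 + 6/7 + 5/6 + 3/4 + 4/6 + 3/4 + 3/4 + 0/7 + 5/7 + 0/5 + 2/3 + 4/5 + 3/5 + 2/3 = 6409/420; mean = 6409/420 ÷ 24 = 6409/10080 = 0.635813… → 0.636.

0.636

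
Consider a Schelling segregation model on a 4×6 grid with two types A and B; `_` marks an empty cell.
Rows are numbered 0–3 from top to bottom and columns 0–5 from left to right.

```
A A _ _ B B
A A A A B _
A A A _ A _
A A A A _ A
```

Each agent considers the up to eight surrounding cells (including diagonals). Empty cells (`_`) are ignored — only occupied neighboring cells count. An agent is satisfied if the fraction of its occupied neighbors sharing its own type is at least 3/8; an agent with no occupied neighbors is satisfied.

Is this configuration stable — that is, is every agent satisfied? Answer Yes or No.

Yes

Row 0: (0,0)A 3/3 ✓ · (0,1)A 4/4 ✓ · (0,4)B 2/3 ✓ · (0,5)B 2/2 ✓
Row 1: (1,0)A 5/5 ✓ · (1,1)A 7/7 ✓ · (1,2)A 5/5 ✓ · (1,3)A 3/5 ✓ · (1,4)B 2/4 ✓
Row 2: (2,0)A 5/5 ✓ · (2,1)A 8/8 ✓ · (2,2)A 7/7 ✓ · (2,4)A 3/4 ✓
Row 3: (3,0)A 3/3 ✓ · (3,1)A 5/5 ✓ · (3,2)A 4/4 ✓ · (3,3)A 3/3 ✓ · (3,5)A 1/1 ✓
All meet the threshold, so the configuration is stable.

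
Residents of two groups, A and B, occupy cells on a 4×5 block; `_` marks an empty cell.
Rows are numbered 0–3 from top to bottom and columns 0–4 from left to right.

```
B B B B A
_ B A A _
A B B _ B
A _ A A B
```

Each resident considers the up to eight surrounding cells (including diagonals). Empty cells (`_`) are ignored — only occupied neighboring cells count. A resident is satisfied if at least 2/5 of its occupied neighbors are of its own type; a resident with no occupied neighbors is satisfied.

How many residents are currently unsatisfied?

9

Row 0: (0,0)B 2/2 satisfied · (0,1)B 3/4 satisfied · (0,2)B 3/5 satisfied · (0,3)B 1/4 not · (0,4)A 1/2 satisfied
Row 1: (1,1)B 5/7 satisfied · (1,2)A 1/7 not · (1,3)A 2/6 not
Row 2: (2,0)A 1/3 not · (2,1)B 2/6 not · (2,2)B 2/6 not · (2,4)B 1/3 not
Row 3: (3,0)A 1/2 satisfied · (3,2)A 1/3 not · (3,3)A 1/4 not · (3,4)B 1/2 satisfied
Unsatisfied: (0,3), (1,2), (1,3), (2,0), (2,1), (2,2), (2,4), (3,2), (3,3) — 9 in total.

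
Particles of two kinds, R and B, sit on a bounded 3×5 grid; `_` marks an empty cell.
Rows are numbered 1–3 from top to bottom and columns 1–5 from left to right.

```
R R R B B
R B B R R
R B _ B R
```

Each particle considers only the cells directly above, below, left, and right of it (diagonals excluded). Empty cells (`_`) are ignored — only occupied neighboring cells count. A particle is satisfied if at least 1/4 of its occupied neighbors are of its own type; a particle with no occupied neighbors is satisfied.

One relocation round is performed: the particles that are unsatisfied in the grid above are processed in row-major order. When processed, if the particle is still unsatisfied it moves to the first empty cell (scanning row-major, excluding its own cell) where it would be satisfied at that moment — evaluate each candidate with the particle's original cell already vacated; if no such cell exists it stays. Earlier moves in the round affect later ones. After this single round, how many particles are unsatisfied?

0

Initially unsatisfied (in order): (3,4).
  (3,4) → (3,3).
Resulting grid:
R R R B B
R B B R R
R B B _ R
All satisfied now.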